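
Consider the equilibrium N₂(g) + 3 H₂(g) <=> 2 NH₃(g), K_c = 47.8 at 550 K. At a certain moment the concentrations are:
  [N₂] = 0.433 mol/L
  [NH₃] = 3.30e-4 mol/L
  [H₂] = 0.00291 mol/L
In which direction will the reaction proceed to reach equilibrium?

Q_c = [NH₃]² / ([N₂]·[H₂]³) = (3.30e-4)² / ((0.433)·(0.00291)³) = 10.2
Q_c = 10.2 < K_c = 47.8, so the forward reaction proceeds.

toward products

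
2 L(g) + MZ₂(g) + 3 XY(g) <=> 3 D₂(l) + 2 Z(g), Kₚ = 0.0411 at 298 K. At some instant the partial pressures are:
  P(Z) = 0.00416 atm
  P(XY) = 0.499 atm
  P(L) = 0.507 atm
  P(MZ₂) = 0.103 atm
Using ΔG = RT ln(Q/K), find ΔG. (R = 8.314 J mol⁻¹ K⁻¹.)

ΔG = -5.09 kJ/mol

(D₂ is a pure liquid — omitted from Qₚ.)
Qₚ = P(Z)² / (P(L)²·P(MZ₂)·P(XY)³) = (0.00416)² / ((0.507)²·(0.103)·(0.499)³) = 0.00526
ΔG = RT ln(Qₚ/Kₚ) = (8.314 J mol⁻¹ K⁻¹)(298 K) × ln(0.00526/0.0411)
   = (2.478 kJ/mol)(-2.056) = -5.09 kJ/mol
ΔG < 0, so the forward reaction is spontaneous (proceeds forward).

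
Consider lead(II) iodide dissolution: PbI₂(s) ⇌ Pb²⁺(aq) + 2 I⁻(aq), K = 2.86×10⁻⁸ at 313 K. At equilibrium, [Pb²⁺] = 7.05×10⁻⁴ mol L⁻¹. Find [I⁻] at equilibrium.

[I⁻] = 0.00637 mol L⁻¹

(PbI₂ is a pure solid — omitted from K.)
At equilibrium, K = [Pb²⁺]·[I⁻]² = 2.86×10⁻⁸.
(7.05×10⁻⁴)·([I⁻])² = 2.86×10⁻⁸
[I⁻]² = 4.06×10⁻⁵ ⇒ [I⁻] = 0.00637 mol L⁻¹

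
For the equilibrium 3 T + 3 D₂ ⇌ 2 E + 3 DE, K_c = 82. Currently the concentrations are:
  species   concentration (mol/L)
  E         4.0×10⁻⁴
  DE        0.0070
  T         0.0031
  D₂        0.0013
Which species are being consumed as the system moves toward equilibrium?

E, DE (products)

Q_c = [E]²·[DE]³ / ([T]³·[D₂]³) = (4.0×10⁻⁴)²·(0.0070)³ / ((0.0031)³·(0.0013)³) = 840
Q_c = 840 > K_c = 82: net reverse reaction.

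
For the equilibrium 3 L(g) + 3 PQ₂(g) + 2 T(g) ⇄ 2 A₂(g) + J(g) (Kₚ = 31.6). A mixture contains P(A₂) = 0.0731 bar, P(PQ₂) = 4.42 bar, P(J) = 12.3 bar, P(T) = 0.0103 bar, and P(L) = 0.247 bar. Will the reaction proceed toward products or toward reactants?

Qₚ = P(A₂)²·P(J) / (P(L)³·P(PQ₂)³·P(T)²) = (0.0731)²·(12.3) / ((0.247)³·(4.42)³·(0.0103)²) = 476
Qₚ = 476 > Kₚ = 31.6, so the reverse reaction proceeds.

to the left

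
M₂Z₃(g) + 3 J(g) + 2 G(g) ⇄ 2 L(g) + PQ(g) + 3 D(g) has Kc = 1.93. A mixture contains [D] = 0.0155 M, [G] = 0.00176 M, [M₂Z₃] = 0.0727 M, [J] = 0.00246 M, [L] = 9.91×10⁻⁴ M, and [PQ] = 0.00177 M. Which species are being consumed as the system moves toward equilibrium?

Qc = [L]²·[PQ]·[D]³ / ([M₂Z₃]·[J]³·[G]²) = (9.91×10⁻⁴)²·(0.00177)·(0.0155)³ / ((0.0727)·(0.00246)³·(0.00176)²) = 1.93
Qc = 1.93 = Kc; the system is at equilibrium.

none (at equilibrium)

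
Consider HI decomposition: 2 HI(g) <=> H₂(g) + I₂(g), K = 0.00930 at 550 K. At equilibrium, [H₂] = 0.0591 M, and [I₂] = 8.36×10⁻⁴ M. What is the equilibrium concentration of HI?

At equilibrium, K = [H₂]·[I₂] / [HI]² = 0.00930.
(0.0591)·(8.36×10⁻⁴) / ([HI])² = 0.00930
[HI]² = 0.00531 ⇒ [HI] = 0.0729 M

[HI] = 0.0729 M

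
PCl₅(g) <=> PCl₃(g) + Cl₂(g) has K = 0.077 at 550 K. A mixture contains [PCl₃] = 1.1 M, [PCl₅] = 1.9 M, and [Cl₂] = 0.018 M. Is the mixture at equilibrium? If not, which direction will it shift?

Q = [PCl₃]·[Cl₂] / [PCl₅] = (1.1)·(0.018) / (1.9) = 0.010
Q = 0.010 < K = 0.077: net forward reaction.

no; Q < K, reaction proceeds forward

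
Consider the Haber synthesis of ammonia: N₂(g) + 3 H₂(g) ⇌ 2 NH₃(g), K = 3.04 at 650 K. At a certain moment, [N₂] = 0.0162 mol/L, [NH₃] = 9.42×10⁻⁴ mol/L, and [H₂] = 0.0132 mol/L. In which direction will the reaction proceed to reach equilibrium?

toward reactants

Q = [NH₃]² / ([N₂]·[H₂]³) = (9.42×10⁻⁴)² / ((0.0162)·(0.0132)³) = 23.8
Q = 23.8 > K = 3.04, so the reverse reaction proceeds.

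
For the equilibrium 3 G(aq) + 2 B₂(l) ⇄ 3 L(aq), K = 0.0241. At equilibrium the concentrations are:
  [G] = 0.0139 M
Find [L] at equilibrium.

(B₂ is a pure liquid — omitted from K.)
At equilibrium, K = [L]³ / [G]³ = 0.0241.
([L])³ / (0.0139)³ = 0.0241
[L]³ = 6.47e-8 ⇒ [L] = 0.00402 M

[L] = 0.00402 M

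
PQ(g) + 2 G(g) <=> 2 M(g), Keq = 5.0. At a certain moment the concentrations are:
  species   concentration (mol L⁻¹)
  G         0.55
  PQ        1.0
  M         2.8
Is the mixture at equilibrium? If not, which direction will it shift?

no; Q > K, reaction proceeds in reverse

Q = [M]² / ([PQ]·[G]²) = (2.8)² / ((1.0)·(0.55)²) = 26
Q = 26 > Keq = 5.0: net reverse reaction.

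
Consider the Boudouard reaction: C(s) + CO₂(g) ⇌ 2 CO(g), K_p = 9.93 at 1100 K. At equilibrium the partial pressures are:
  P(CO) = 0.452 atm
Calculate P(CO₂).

P(CO₂) = 0.0206 atm

(C is a pure solid — omitted from K_p.)
At equilibrium, K_p = P(CO)² / P(CO₂) = 9.93.
(0.452)² / (P(CO₂)) = 9.93
P(CO₂) = 0.0206 atm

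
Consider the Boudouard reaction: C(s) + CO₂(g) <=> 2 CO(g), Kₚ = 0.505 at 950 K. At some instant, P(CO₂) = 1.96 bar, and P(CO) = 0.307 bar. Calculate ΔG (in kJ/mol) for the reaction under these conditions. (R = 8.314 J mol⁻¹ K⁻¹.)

(C is a pure solid — omitted from Qₚ.)
Qₚ = P(CO)² / P(CO₂) = (0.307)² / (1.96) = 0.0481
ΔG = RT ln(Qₚ/Kₚ) = (8.314 J mol⁻¹ K⁻¹)(950 K) × ln(0.0481/0.505)
   = (7.898 kJ/mol)(-2.351) = -18.6 kJ/mol
ΔG < 0, so the forward reaction is spontaneous (proceeds forward).

ΔG = -18.6 kJ/mol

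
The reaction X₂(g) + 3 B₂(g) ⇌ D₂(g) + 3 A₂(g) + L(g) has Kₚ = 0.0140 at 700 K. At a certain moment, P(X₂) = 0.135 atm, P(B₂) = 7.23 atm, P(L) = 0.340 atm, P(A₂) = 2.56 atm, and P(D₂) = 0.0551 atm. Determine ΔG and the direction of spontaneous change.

ΔG = -4.78 kJ/mol; the forward reaction is spontaneous

Qₚ = P(D₂)·P(A₂)³·P(L) / (P(X₂)·P(B₂)³) = (0.0551)·(2.56)³·(0.340) / ((0.135)·(7.23)³) = 0.00616
ΔG = RT ln(Qₚ/Kₚ) = (8.314 J mol⁻¹ K⁻¹)(700 K) × ln(0.00616/0.0140)
   = (5.820 kJ/mol)(-0.8210) = -4.78 kJ/mol
ΔG < 0, so the forward reaction is spontaneous (proceeds forward).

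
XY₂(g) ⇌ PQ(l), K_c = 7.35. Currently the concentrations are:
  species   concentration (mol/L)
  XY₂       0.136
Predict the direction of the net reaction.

(PQ is a pure liquid — omitted from Q_c.)
Q_c = 1 / [XY₂] = 1 / (0.136) = 7.35
Q_c = 7.35 = K_c, so the system is already at equilibrium.

at equilibrium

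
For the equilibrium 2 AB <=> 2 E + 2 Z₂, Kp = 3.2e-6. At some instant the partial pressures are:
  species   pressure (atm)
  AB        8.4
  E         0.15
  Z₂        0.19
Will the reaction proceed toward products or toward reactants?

Qp = P(E)²·P(Z₂)² / P(AB)² = (0.15)²·(0.19)² / (8.4)² = 1.2e-5
Qp = 1.2e-5 > Kp = 3.2e-6, so the reverse reaction proceeds.

to the left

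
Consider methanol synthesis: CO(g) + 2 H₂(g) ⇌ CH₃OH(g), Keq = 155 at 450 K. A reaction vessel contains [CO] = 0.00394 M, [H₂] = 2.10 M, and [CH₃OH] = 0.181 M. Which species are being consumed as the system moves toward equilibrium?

CO, H₂ (reactants)

Q = [CH₃OH] / ([CO]·[H₂]²) = (0.181) / ((0.00394)·(2.10)²) = 10.4
Q = 10.4 < Keq = 155: net forward reaction.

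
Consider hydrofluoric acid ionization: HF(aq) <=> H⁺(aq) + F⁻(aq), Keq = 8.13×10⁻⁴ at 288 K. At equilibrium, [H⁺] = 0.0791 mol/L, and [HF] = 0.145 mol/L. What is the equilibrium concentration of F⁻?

At equilibrium, Keq = [H⁺]·[F⁻] / [HF] = 8.13×10⁻⁴.
(0.0791)·([F⁻]) / (0.145) = 8.13×10⁻⁴
[F⁻] = 0.00149 mol/L

[F⁻] = 0.00149 mol/L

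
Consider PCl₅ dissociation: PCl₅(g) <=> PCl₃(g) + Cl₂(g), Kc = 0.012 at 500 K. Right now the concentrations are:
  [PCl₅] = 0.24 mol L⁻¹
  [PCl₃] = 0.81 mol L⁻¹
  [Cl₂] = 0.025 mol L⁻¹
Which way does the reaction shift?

Qc = [PCl₃]·[Cl₂] / [PCl₅] = (0.81)·(0.025) / (0.24) = 0.084
Qc = 0.084 > Kc = 0.012, so the reverse reaction proceeds.

to the left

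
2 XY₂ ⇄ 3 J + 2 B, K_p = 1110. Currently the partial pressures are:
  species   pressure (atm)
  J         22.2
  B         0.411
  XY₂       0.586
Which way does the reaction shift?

in the reverse direction

Q_p = P(J)³·P(B)² / P(XY₂)² = (22.2)³·(0.411)² / (0.586)² = 5380
Q_p = 5380 > K_p = 1110, so the reverse reaction proceeds.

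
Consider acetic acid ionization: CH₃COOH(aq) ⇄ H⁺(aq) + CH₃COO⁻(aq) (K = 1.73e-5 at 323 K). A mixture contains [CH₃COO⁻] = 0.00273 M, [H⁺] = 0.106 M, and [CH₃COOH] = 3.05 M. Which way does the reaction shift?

Q = [H⁺]·[CH₃COO⁻] / [CH₃COOH] = (0.106)·(0.00273) / (3.05) = 9.49e-5
Q = 9.49e-5 > K = 1.73e-5, so the reverse reaction proceeds.

in the reverse direction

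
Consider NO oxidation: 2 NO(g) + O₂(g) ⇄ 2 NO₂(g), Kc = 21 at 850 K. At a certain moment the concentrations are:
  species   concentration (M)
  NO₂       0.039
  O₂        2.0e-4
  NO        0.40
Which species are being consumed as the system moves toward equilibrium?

Qc = [NO₂]² / ([NO]²·[O₂]) = (0.039)² / ((0.40)²·(2.0e-4)) = 48
Qc = 48 > Kc = 21: net reverse reaction.

NO₂ (products)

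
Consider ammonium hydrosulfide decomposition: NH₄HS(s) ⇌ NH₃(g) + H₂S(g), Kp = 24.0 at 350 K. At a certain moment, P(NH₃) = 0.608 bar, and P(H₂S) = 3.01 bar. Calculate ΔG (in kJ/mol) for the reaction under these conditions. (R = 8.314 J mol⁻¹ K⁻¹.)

(NH₄HS is a pure solid — omitted from Qp.)
Qp = P(NH₃)·P(H₂S) = (0.608)·(3.01) = 1.83
ΔG = RT ln(Qp/Kp) = (8.314 J mol⁻¹ K⁻¹)(350 K) × ln(1.83/24.0)
   = (2.910 kJ/mol)(-2.574) = -7.49 kJ/mol
ΔG < 0, so the forward reaction is spontaneous (proceeds forward).

ΔG = -7.49 kJ/mol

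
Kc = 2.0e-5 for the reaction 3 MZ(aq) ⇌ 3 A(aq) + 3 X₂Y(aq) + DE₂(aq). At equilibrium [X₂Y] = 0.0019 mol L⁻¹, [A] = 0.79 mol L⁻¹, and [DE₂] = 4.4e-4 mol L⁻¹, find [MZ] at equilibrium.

At equilibrium, Kc = [A]³·[X₂Y]³·[DE₂] / [MZ]³ = 2.0e-5.
(0.79)³·(0.0019)³·(4.4e-4) / ([MZ])³ = 2.0e-5
[MZ]³ = 7.44e-8 ⇒ [MZ] = 0.0042 mol L⁻¹

[MZ] = 0.0042 mol L⁻¹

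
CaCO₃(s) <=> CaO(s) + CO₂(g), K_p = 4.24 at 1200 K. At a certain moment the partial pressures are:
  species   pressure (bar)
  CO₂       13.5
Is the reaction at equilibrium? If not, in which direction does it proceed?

(CaCO₃, CaO are pure solids — omitted from Q_p.)
Q_p = P(CO₂) = 13.5
Q_p = 13.5 > K_p = 4.24, so the reverse reaction proceeds.

reverse (toward reactants)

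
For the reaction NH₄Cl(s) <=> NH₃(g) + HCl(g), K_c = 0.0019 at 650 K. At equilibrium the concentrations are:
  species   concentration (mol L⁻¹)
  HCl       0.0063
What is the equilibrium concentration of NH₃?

(NH₄Cl is a pure solid — omitted from K_c.)
At equilibrium, K_c = [NH₃]·[HCl] = 0.0019.
([NH₃])·(0.0063) = 0.0019
[NH₃] = 0.302 = 0.30 mol L⁻¹

[NH₃] = 0.30 mol L⁻¹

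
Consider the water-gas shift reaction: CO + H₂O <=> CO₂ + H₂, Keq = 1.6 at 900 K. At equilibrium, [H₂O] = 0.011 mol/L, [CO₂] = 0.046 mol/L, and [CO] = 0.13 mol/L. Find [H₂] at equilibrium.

At equilibrium, Keq = [CO₂]·[H₂] / ([CO]·[H₂O]) = 1.6.
(0.046)·([H₂]) / ((0.13)·(0.011)) = 1.6
[H₂] = 0.0497 = 0.050 mol/L

[H₂] = 0.050 mol/L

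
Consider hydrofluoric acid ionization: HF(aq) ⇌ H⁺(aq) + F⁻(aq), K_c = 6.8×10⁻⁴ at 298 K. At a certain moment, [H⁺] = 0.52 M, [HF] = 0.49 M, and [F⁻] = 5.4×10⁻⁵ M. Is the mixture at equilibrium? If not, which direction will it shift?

no; Q < K, reaction proceeds forward

Q_c = [H⁺]·[F⁻] / [HF] = (0.52)·(5.4×10⁻⁵) / (0.49) = 5.7×10⁻⁵
Q_c = 5.7×10⁻⁵ < K_c = 6.8×10⁻⁴: net forward reaction.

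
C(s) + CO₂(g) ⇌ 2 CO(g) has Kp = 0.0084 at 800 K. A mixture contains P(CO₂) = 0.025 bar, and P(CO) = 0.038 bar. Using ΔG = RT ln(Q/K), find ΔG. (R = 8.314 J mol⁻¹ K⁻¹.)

ΔG = 12.8 kJ/mol

(C is a pure solid — omitted from Qp.)
Qp = P(CO)² / P(CO₂) = (0.038)² / (0.025) = 0.0578
ΔG = RT ln(Qp/Kp) = (8.314 J mol⁻¹ K⁻¹)(800 K) × ln(0.0578/0.0084)
   = (6.651 kJ/mol)(1.929) = 12.8 kJ/mol
ΔG > 0, so the forward reaction is non-spontaneous (proceeds in reverse).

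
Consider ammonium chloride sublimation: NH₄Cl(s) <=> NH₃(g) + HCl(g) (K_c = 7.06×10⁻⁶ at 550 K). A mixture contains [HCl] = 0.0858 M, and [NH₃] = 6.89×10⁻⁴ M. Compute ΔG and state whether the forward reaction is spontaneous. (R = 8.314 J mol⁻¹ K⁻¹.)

(NH₄Cl is a pure solid — omitted from Q_c.)
Q_c = [NH₃]·[HCl] = (6.89×10⁻⁴)·(0.0858) = 5.91×10⁻⁵
ΔG = RT ln(Q_c/K_c) = (8.314 J mol⁻¹ K⁻¹)(550 K) × ln(5.91×10⁻⁵/7.06×10⁻⁶)
   = (4.573 kJ/mol)(2.125) = 9.72 kJ/mol
ΔG > 0, so the forward reaction is non-spontaneous (proceeds in reverse).

ΔG = 9.72 kJ/mol; the forward reaction is non-spontaneous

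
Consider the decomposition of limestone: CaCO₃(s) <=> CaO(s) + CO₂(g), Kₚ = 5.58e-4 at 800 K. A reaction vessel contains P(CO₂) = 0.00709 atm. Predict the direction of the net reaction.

in the reverse direction

(CaCO₃, CaO are pure solids — omitted from Qₚ.)
Qₚ = P(CO₂) = 0.00709
Qₚ = 0.00709 > Kₚ = 5.58e-4, so the reverse reaction proceeds.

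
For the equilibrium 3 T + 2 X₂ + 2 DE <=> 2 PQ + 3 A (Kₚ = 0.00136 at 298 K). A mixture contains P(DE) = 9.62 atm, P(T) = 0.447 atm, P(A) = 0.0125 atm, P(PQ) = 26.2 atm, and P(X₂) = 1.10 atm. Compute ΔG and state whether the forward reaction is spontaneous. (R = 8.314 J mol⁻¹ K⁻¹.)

ΔG = -5.74 kJ/mol; the forward reaction is spontaneous

Qₚ = P(PQ)²·P(A)³ / (P(T)³·P(X₂)²·P(DE)²) = (26.2)²·(0.0125)³ / ((0.447)³·(1.10)²·(9.62)²) = 1.34e-4
ΔG = RT ln(Qₚ/Kₚ) = (8.314 J mol⁻¹ K⁻¹)(298 K) × ln(1.34e-4/0.00136)
   = (2.478 kJ/mol)(-2.317) = -5.74 kJ/mol
ΔG < 0, so the forward reaction is spontaneous (proceeds forward).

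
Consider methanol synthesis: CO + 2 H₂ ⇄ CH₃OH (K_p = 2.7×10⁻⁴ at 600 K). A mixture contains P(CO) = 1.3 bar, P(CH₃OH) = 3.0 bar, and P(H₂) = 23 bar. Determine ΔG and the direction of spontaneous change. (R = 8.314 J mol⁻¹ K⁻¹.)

ΔG = 13.9 kJ/mol; the forward reaction is non-spontaneous

Q_p = P(CH₃OH) / (P(CO)·P(H₂)²) = (3.0) / ((1.3)·(23)²) = 0.00436
ΔG = RT ln(Q_p/K_p) = (8.314 J mol⁻¹ K⁻¹)(600 K) × ln(0.00436/2.7×10⁻⁴)
   = (4.988 kJ/mol)(2.782) = 13.9 kJ/mol
ΔG > 0, so the forward reaction is non-spontaneous (proceeds in reverse).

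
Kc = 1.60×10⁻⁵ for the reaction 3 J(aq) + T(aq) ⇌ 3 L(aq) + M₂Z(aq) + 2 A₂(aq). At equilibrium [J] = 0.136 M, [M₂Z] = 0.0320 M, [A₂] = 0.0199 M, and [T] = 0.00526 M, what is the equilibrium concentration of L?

At equilibrium, Kc = [L]³·[M₂Z]·[A₂]² / ([J]³·[T]) = 1.60×10⁻⁵.
([L])³·(0.0320)·(0.0199)² / ((0.136)³·(0.00526)) = 1.60×10⁻⁵
[L]³ = 1.67×10⁻⁵ ⇒ [L] = 0.0256 M

[L] = 0.0256 M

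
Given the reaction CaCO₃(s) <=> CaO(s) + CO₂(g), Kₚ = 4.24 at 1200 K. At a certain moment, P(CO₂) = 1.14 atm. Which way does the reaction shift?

(CaCO₃, CaO are pure solids — omitted from Qₚ.)
Qₚ = P(CO₂) = 1.14
Qₚ = 1.14 < Kₚ = 4.24, so the forward reaction proceeds.

forward (toward products)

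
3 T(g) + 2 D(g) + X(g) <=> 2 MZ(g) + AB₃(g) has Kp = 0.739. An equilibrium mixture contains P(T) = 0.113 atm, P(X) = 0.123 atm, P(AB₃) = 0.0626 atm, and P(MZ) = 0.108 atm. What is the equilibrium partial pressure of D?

At equilibrium, Kp = P(MZ)²·P(AB₃) / (P(T)³·P(D)²·P(X)) = 0.739.
(0.108)²·(0.0626) / ((0.113)³·(P(D))²·(0.123)) = 0.739
P(D)² = 5.57 ⇒ P(D) = 2.36 atm

P(D) = 2.36 atm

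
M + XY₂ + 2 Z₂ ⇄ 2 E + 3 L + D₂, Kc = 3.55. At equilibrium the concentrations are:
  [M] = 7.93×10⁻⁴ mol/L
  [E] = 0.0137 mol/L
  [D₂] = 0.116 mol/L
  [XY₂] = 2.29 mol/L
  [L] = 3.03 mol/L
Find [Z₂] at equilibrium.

At equilibrium, Kc = [E]²·[L]³·[D₂] / ([M]·[XY₂]·[Z₂]²) = 3.55.
(0.0137)²·(3.03)³·(0.116) / ((7.93×10⁻⁴)·(2.29)·([Z₂])²) = 3.55
[Z₂]² = 0.0939 ⇒ [Z₂] = 0.307 mol/L

[Z₂] = 0.307 mol/L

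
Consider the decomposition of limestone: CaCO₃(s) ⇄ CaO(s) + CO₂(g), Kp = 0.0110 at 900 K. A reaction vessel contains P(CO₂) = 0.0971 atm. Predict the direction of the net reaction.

(CaCO₃, CaO are pure solids — omitted from Qp.)
Qp = P(CO₂) = 0.0971
Qp = 0.0971 > Kp = 0.0110, so the reverse reaction proceeds.

toward reactants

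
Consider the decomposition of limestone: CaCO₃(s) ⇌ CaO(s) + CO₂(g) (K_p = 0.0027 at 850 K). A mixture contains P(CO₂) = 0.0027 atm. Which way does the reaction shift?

(CaCO₃, CaO are pure solids — omitted from Q_p.)
Q_p = P(CO₂) = 0.0027
Q_p = 0.0027 = K_p, so the system is already at equilibrium.

neither direction; the system is at equilibrium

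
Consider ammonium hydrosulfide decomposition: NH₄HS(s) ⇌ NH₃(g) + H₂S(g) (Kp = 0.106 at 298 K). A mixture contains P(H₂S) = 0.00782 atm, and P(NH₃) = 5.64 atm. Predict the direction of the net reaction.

(NH₄HS is a pure solid — omitted from Qp.)
Qp = P(NH₃)·P(H₂S) = (5.64)·(0.00782) = 0.0441
Qp = 0.0441 < Kp = 0.106, so the forward reaction proceeds.

to the right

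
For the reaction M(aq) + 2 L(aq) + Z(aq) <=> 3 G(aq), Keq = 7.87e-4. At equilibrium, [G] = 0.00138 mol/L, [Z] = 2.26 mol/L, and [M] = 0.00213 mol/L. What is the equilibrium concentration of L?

[L] = 0.0263 mol/L

At equilibrium, Keq = [G]³ / ([M]·[L]²·[Z]) = 7.87e-4.
(0.00138)³ / ((0.00213)·([L])²·(2.26)) = 7.87e-4
[L]² = 6.94e-4 ⇒ [L] = 0.0263 mol/L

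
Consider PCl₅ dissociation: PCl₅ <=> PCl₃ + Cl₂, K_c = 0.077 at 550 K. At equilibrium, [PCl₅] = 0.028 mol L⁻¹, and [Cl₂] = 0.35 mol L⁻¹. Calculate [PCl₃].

At equilibrium, K_c = [PCl₃]·[Cl₂] / [PCl₅] = 0.077.
([PCl₃])·(0.35) / (0.028) = 0.077
[PCl₃] = 0.00616 = 0.0062 mol L⁻¹

[PCl₃] = 0.0062 mol L⁻¹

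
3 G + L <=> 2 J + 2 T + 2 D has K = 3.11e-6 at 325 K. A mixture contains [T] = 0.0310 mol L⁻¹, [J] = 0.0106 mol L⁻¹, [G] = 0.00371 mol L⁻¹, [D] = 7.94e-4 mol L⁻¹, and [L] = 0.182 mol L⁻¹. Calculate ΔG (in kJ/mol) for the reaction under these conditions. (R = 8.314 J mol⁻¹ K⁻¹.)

Q = [J]²·[T]²·[D]² / ([G]³·[L]) = (0.0106)²·(0.0310)²·(7.94e-4)² / ((0.00371)³·(0.182)) = 7.32e-6
ΔG = RT ln(Q/K) = (8.314 J mol⁻¹ K⁻¹)(325 K) × ln(7.32e-6/3.11e-6)
   = (2.702 kJ/mol)(0.8560) = 2.31 kJ/mol
ΔG > 0, so the forward reaction is non-spontaneous (proceeds in reverse).

ΔG = 2.31 kJ/mol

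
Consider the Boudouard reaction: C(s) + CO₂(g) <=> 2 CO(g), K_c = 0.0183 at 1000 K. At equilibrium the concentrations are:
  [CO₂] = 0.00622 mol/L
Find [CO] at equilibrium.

(C is a pure solid — omitted from K_c.)
At equilibrium, K_c = [CO]² / [CO₂] = 0.0183.
([CO])² / (0.00622) = 0.0183
[CO]² = 1.14×10⁻⁴ ⇒ [CO] = 0.0107 mol/L

[CO] = 0.0107 mol/L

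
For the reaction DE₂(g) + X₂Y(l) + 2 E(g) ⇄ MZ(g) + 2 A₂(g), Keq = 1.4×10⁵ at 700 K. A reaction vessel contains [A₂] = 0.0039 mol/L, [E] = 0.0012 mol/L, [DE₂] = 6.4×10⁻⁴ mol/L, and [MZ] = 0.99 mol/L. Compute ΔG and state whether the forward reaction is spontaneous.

ΔG = -12.5 kJ/mol; the forward reaction is spontaneous

(X₂Y is a pure liquid — omitted from Q.)
Q = [MZ]·[A₂]² / ([DE₂]·[E]²) = (0.99)·(0.0039)² / ((6.4×10⁻⁴)·(0.0012)²) = 16300
ΔG = RT ln(Q/Keq) = (8.314 J mol⁻¹ K⁻¹)(700 K) × ln(16300/1.4×10⁵)
   = (5.820 kJ/mol)(-2.150) = -12.5 kJ/mol
ΔG < 0, so the forward reaction is spontaneous (proceeds forward).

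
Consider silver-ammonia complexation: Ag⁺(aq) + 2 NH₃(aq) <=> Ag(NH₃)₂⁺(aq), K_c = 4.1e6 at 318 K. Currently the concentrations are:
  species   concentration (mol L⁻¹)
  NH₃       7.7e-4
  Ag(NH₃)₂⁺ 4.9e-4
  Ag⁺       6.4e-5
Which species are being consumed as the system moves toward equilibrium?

Q_c = [Ag(NH₃)₂⁺] / ([Ag⁺]·[NH₃]²) = (4.9e-4) / ((6.4e-5)·(7.7e-4)²) = 1.3e7
Q_c = 1.3e7 > K_c = 4.1e6: net reverse reaction.

Ag(NH₃)₂⁺ (products)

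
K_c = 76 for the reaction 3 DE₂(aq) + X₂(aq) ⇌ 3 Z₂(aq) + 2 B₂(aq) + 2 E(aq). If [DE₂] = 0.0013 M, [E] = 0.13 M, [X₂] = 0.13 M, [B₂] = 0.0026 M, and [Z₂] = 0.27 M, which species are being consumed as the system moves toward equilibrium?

DE₂, X₂ (reactants)

Q_c = [Z₂]³·[B₂]²·[E]² / ([DE₂]³·[X₂]) = (0.27)³·(0.0026)²·(0.13)² / ((0.0013)³·(0.13)) = 7.9
Q_c = 7.9 < K_c = 76: net forward reaction.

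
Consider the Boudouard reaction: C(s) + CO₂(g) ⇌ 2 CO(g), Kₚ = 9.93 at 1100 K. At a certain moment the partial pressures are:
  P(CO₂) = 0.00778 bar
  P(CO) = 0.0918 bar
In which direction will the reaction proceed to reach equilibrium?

(C is a pure solid — omitted from Qₚ.)
Qₚ = P(CO)² / P(CO₂) = (0.0918)² / (0.00778) = 1.08
Qₚ = 1.08 < Kₚ = 9.93, so the forward reaction proceeds.

forward (toward products)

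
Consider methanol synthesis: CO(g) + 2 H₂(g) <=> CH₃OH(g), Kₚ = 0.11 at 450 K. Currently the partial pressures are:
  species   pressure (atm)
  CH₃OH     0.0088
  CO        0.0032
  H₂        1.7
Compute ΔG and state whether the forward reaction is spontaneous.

ΔG = 8.07 kJ/mol; the forward reaction is non-spontaneous

Qₚ = P(CH₃OH) / (P(CO)·P(H₂)²) = (0.0088) / ((0.0032)·(1.7)²) = 0.952
ΔG = RT ln(Qₚ/Kₚ) = (8.314 J mol⁻¹ K⁻¹)(450 K) × ln(0.952/0.11)
   = (3.741 kJ/mol)(2.158) = 8.07 kJ/mol
ΔG > 0, so the forward reaction is non-spontaneous (proceeds in reverse).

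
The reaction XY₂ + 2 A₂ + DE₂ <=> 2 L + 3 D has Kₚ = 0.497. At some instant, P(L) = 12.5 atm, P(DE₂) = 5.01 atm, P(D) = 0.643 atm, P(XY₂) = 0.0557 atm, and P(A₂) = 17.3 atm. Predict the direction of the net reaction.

no net change (already at equilibrium)

Qₚ = P(L)²·P(D)³ / (P(XY₂)·P(A₂)²·P(DE₂)) = (12.5)²·(0.643)³ / ((0.0557)·(17.3)²·(5.01)) = 0.497
Qₚ = 0.497 = Kₚ, so the system is already at equilibrium.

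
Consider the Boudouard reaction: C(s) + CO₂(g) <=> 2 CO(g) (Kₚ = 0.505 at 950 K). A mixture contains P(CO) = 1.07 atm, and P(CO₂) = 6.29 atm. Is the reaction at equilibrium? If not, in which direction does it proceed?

(C is a pure solid — omitted from Qₚ.)
Qₚ = P(CO)² / P(CO₂) = (1.07)² / (6.29) = 0.182
Qₚ = 0.182 < Kₚ = 0.505, so the forward reaction proceeds.

to the right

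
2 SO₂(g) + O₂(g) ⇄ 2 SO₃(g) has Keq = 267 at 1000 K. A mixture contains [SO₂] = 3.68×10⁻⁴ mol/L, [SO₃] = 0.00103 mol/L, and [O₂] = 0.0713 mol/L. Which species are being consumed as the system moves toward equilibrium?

Q = [SO₃]² / ([SO₂]²·[O₂]) = (0.00103)² / ((3.68×10⁻⁴)²·(0.0713)) = 110
Q = 110 < Keq = 267: net forward reaction.

SO₂, O₂ (reactants)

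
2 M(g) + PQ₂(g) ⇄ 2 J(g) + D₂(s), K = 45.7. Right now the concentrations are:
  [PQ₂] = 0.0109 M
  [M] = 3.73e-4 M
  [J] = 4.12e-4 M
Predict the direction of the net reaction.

to the left

(D₂ is a pure solid — omitted from Q.)
Q = [J]² / ([M]²·[PQ₂]) = (4.12e-4)² / ((3.73e-4)²·(0.0109)) = 112
Q = 112 > K = 45.7, so the reverse reaction proceeds.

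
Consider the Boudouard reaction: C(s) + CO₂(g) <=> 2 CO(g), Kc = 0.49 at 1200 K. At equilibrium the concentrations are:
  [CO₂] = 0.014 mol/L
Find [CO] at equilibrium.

[CO] = 0.083 mol/L

(C is a pure solid — omitted from Kc.)
At equilibrium, Kc = [CO]² / [CO₂] = 0.49.
([CO])² / (0.014) = 0.49
[CO]² = 0.00686 ⇒ [CO] = 0.083 mol/L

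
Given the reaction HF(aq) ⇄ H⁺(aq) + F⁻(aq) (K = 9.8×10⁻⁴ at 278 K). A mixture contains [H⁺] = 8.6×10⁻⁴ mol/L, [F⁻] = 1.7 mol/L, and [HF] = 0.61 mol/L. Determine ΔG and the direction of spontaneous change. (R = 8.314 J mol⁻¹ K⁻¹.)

ΔG = 2.07 kJ/mol; the forward reaction is non-spontaneous

Q = [H⁺]·[F⁻] / [HF] = (8.6×10⁻⁴)·(1.7) / (0.61) = 0.00240
ΔG = RT ln(Q/K) = (8.314 J mol⁻¹ K⁻¹)(278 K) × ln(0.00240/9.8×10⁻⁴)
   = (2.311 kJ/mol)(0.8957) = 2.07 kJ/mol
ΔG > 0, so the forward reaction is non-spontaneous (proceeds in reverse).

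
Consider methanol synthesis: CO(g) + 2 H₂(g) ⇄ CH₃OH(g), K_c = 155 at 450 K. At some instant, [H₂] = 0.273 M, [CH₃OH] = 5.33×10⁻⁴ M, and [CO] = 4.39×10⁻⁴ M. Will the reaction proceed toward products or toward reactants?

Q_c = [CH₃OH] / ([CO]·[H₂]²) = (5.33×10⁻⁴) / ((4.39×10⁻⁴)·(0.273)²) = 16.3
Q_c = 16.3 < K_c = 155, so the forward reaction proceeds.

in the forward direction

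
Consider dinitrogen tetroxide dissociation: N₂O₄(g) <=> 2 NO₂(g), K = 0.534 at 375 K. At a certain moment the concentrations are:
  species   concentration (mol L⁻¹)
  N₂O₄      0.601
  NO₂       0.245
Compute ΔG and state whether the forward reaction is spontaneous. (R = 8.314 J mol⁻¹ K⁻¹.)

Q = [NO₂]² / [N₂O₄] = (0.245)² / (0.601) = 0.0999
ΔG = RT ln(Q/K) = (8.314 J mol⁻¹ K⁻¹)(375 K) × ln(0.0999/0.534)
   = (3.118 kJ/mol)(-1.676) = -5.23 kJ/mol
ΔG < 0, so the forward reaction is spontaneous (proceeds forward).

ΔG = -5.23 kJ/mol; the forward reaction is spontaneous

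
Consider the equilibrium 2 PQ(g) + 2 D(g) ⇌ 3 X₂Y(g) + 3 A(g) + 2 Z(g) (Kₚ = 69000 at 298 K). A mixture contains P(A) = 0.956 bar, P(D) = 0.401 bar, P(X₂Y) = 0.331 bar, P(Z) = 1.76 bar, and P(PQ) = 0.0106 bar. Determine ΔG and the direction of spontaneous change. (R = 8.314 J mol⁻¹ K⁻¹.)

ΔG = -6.30 kJ/mol; the forward reaction is spontaneous

Qₚ = P(X₂Y)³·P(A)³·P(Z)² / (P(PQ)²·P(D)²) = (0.331)³·(0.956)³·(1.76)² / ((0.0106)²·(0.401)²) = 5430
ΔG = RT ln(Qₚ/Kₚ) = (8.314 J mol⁻¹ K⁻¹)(298 K) × ln(5430/69000)
   = (2.478 kJ/mol)(-2.542) = -6.30 kJ/mol
ΔG < 0, so the forward reaction is spontaneous (proceeds forward).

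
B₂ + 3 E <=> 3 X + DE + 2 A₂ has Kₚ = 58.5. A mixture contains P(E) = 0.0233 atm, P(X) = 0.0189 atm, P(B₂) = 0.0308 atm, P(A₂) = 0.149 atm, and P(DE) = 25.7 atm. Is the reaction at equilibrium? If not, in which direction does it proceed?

Qₚ = P(X)³·P(DE)·P(A₂)² / (P(B₂)·P(E)³) = (0.0189)³·(25.7)·(0.149)² / ((0.0308)·(0.0233)³) = 9.89
Qₚ = 9.89 < Kₚ = 58.5, so the forward reaction proceeds.

forward (toward products)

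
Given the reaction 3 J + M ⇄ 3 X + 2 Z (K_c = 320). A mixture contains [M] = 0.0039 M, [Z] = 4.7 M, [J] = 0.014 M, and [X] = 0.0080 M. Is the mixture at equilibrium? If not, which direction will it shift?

no; Q > K, reaction proceeds in reverse

Q_c = [X]³·[Z]² / ([J]³·[M]) = (0.0080)³·(4.7)² / ((0.014)³·(0.0039)) = 1100
Q_c = 1100 > K_c = 320: net reverse reaction.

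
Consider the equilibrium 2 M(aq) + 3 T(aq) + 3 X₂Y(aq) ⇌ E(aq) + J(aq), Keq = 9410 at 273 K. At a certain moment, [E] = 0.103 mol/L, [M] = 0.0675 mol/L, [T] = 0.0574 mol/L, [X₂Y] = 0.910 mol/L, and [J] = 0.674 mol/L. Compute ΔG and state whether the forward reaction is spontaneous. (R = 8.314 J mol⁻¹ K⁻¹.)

ΔG = 5.52 kJ/mol; the forward reaction is non-spontaneous

Q = [E]·[J] / ([M]²·[T]³·[X₂Y]³) = (0.103)·(0.674) / ((0.0675)²·(0.0574)³·(0.910)³) = 1.07×10⁵
ΔG = RT ln(Q/Keq) = (8.314 J mol⁻¹ K⁻¹)(273 K) × ln(1.07×10⁵/9410)
   = (2.270 kJ/mol)(2.431) = 5.52 kJ/mol
ΔG > 0, so the forward reaction is non-spontaneous (proceeds in reverse).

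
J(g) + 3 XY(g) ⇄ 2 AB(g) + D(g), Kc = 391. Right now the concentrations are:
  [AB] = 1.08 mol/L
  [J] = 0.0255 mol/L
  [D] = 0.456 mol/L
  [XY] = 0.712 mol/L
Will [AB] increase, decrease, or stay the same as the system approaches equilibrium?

Qc = [AB]²·[D] / ([J]·[XY]³) = (1.08)²·(0.456) / ((0.0255)·(0.712)³) = 57.8
Qc = 57.8 < Kc = 391: net forward reaction.
AB is a product, so it increases.

increase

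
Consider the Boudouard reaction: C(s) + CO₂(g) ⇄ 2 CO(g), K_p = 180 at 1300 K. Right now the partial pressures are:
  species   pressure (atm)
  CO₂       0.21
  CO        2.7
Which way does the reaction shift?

(C is a pure solid — omitted from Q_p.)
Q_p = P(CO)² / P(CO₂) = (2.7)² / (0.21) = 35
Q_p = 35 < K_p = 180, so the forward reaction proceeds.

to the right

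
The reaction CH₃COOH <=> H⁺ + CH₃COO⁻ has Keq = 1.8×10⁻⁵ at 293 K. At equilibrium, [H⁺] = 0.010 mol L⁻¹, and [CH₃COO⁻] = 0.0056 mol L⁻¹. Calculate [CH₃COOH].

[CH₃COOH] = 3.1 mol L⁻¹

At equilibrium, Keq = [H⁺]·[CH₃COO⁻] / [CH₃COOH] = 1.8×10⁻⁵.
(0.010)·(0.0056) / ([CH₃COOH]) = 1.8×10⁻⁵
[CH₃COOH] = 3.11 = 3.1 mol L⁻¹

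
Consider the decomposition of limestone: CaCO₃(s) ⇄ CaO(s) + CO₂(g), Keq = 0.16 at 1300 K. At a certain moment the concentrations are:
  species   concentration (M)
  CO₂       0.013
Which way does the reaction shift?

forward (toward products)

(CaCO₃, CaO are pure solids — omitted from Q.)
Q = [CO₂] = 0.013
Q = 0.013 < Keq = 0.16, so the forward reaction proceeds.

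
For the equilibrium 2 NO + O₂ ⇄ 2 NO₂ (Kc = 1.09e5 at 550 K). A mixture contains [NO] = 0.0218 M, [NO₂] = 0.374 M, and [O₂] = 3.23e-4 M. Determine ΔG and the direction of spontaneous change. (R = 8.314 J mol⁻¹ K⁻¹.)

ΔG = 9.71 kJ/mol; the forward reaction is non-spontaneous

Qc = [NO₂]² / ([NO]²·[O₂]) = (0.374)² / ((0.0218)²·(3.23e-4)) = 9.11e5
ΔG = RT ln(Qc/Kc) = (8.314 J mol⁻¹ K⁻¹)(550 K) × ln(9.11e5/1.09e5)
   = (4.573 kJ/mol)(2.123) = 9.71 kJ/mol
ΔG > 0, so the forward reaction is non-spontaneous (proceeds in reverse).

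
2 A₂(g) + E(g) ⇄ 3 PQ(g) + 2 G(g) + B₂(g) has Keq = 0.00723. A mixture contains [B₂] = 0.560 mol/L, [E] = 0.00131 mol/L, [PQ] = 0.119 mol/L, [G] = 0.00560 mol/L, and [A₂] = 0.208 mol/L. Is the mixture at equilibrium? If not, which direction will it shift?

Q = [PQ]³·[G]²·[B₂] / ([A₂]²·[E]) = (0.119)³·(0.00560)²·(0.560) / ((0.208)²·(0.00131)) = 5.22×10⁻⁴
Q = 5.22×10⁻⁴ < Keq = 0.00723: net forward reaction.

no; Q < K, reaction proceeds forward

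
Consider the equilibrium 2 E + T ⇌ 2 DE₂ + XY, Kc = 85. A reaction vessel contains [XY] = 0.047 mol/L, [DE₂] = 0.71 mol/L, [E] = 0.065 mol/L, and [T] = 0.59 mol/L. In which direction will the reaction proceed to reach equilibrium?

Qc = [DE₂]²·[XY] / ([E]²·[T]) = (0.71)²·(0.047) / ((0.065)²·(0.59)) = 9.5
Qc = 9.5 < Kc = 85, so the forward reaction proceeds.

forward (toward products)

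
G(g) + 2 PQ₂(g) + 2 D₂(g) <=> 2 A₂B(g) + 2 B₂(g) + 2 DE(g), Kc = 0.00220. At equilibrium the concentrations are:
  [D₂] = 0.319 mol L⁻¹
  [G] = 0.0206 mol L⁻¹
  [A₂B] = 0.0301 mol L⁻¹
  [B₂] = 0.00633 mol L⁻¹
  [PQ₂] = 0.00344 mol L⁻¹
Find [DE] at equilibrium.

At equilibrium, Kc = [A₂B]²·[B₂]²·[DE]² / ([G]·[PQ₂]²·[D₂]²) = 0.00220.
(0.0301)²·(0.00633)²·([DE])² / ((0.0206)·(0.00344)²·(0.319)²) = 0.00220
[DE]² = 0.00150 ⇒ [DE] = 0.0388 mol L⁻¹

[DE] = 0.0388 mol L⁻¹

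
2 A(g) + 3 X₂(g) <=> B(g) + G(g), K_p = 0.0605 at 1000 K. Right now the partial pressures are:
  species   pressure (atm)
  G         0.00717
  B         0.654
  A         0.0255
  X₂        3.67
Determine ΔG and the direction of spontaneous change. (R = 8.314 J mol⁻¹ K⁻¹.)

ΔG = 7.32 kJ/mol; the forward reaction is non-spontaneous

Q_p = P(B)·P(G) / (P(A)²·P(X₂)³) = (0.654)·(0.00717) / ((0.0255)²·(3.67)³) = 0.146
ΔG = RT ln(Q_p/K_p) = (8.314 J mol⁻¹ K⁻¹)(1000 K) × ln(0.146/0.0605)
   = (8.314 kJ/mol)(0.8810) = 7.32 kJ/mol
ΔG > 0, so the forward reaction is non-spontaneous (proceeds in reverse).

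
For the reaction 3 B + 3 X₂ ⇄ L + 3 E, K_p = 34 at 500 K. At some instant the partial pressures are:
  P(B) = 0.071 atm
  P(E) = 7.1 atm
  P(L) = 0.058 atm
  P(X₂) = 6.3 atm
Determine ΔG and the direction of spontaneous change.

ΔG = 7.98 kJ/mol; the forward reaction is non-spontaneous

Q_p = P(L)·P(E)³ / (P(B)³·P(X₂)³) = (0.058)·(7.1)³ / ((0.071)³·(6.3)³) = 232
ΔG = RT ln(Q_p/K_p) = (8.314 J mol⁻¹ K⁻¹)(500 K) × ln(232/34)
   = (4.157 kJ/mol)(1.920) = 7.98 kJ/mol
ΔG > 0, so the forward reaction is non-spontaneous (proceeds in reverse).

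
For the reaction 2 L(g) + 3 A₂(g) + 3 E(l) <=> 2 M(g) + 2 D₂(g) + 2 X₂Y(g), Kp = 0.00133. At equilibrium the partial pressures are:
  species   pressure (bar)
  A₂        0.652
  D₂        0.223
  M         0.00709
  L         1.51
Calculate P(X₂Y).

P(X₂Y) = 18.3 bar

(E is a pure liquid — omitted from Kp.)
At equilibrium, Kp = P(M)²·P(D₂)²·P(X₂Y)² / (P(L)²·P(A₂)³) = 0.00133.
(0.00709)²·(0.223)²·(P(X₂Y))² / ((1.51)²·(0.652)³) = 0.00133
P(X₂Y)² = 336 ⇒ P(X₂Y) = 18.3 bar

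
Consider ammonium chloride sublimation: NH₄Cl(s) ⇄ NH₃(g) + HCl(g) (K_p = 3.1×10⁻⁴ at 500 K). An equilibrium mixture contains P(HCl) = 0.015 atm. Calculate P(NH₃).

P(NH₃) = 0.021 atm

(NH₄Cl is a pure solid — omitted from K_p.)
At equilibrium, K_p = P(NH₃)·P(HCl) = 3.1×10⁻⁴.
(P(NH₃))·(0.015) = 3.1×10⁻⁴
P(NH₃) = 0.0207 = 0.021 atm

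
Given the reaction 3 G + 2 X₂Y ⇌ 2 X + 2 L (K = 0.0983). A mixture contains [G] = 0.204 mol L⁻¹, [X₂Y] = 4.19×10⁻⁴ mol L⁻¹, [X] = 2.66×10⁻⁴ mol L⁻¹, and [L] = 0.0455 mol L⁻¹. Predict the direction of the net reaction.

Q = [X]²·[L]² / ([G]³·[X₂Y]²) = (2.66×10⁻⁴)²·(0.0455)² / ((0.204)³·(4.19×10⁻⁴)²) = 0.0983
Q = 0.0983 = K, so the system is already at equilibrium.

at equilibrium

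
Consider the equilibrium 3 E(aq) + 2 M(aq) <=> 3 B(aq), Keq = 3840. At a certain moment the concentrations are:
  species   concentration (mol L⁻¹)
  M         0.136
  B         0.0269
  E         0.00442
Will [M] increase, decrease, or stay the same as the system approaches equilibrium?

Q = [B]³ / ([E]³·[M]²) = (0.0269)³ / ((0.00442)³·(0.136)²) = 12200
Q = 12200 > Keq = 3840: net reverse reaction.
M is a reactant, so it increases.

increase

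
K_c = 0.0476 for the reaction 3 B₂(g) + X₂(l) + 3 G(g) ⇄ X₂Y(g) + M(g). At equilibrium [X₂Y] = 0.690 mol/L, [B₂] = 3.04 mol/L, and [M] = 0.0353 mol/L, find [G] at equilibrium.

[G] = 0.263 mol/L

(X₂ is a pure liquid — omitted from K_c.)
At equilibrium, K_c = [X₂Y]·[M] / ([B₂]³·[G]³) = 0.0476.
(0.690)·(0.0353) / ((3.04)³·([G])³) = 0.0476
[G]³ = 0.0182 ⇒ [G] = 0.263 mol/L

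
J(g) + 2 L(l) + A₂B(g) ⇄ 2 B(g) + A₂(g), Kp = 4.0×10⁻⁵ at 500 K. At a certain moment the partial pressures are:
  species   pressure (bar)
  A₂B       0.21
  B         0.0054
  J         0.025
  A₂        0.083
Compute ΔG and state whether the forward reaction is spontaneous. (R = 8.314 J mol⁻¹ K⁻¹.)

ΔG = 10.2 kJ/mol; the forward reaction is non-spontaneous

(L is a pure liquid — omitted from Qp.)
Qp = P(B)²·P(A₂) / (P(J)·P(A₂B)) = (0.0054)²·(0.083) / ((0.025)·(0.21)) = 4.61×10⁻⁴
ΔG = RT ln(Qp/Kp) = (8.314 J mol⁻¹ K⁻¹)(500 K) × ln(4.61×10⁻⁴/4.0×10⁻⁵)
   = (4.157 kJ/mol)(2.445) = 10.2 kJ/mol
ΔG > 0, so the forward reaction is non-spontaneous (proceeds in reverse).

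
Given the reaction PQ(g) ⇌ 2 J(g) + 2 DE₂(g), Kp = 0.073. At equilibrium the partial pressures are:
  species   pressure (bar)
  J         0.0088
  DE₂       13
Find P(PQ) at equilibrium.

At equilibrium, Kp = P(J)²·P(DE₂)² / P(PQ) = 0.073.
(0.0088)²·(13)² / (P(PQ)) = 0.073
P(PQ) = 0.179 = 0.18 bar

P(PQ) = 0.18 bar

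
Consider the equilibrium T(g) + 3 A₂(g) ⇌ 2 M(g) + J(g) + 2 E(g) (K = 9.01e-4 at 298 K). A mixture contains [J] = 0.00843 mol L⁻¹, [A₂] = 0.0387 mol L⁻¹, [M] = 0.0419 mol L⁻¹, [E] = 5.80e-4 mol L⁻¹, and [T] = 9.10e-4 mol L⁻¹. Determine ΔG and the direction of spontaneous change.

ΔG = -5.59 kJ/mol; the forward reaction is spontaneous

Q = [M]²·[J]·[E]² / ([T]·[A₂]³) = (0.0419)²·(0.00843)·(5.80e-4)² / ((9.10e-4)·(0.0387)³) = 9.44e-5
ΔG = RT ln(Q/K) = (8.314 J mol⁻¹ K⁻¹)(298 K) × ln(9.44e-5/9.01e-4)
   = (2.478 kJ/mol)(-2.256) = -5.59 kJ/mol
ΔG < 0, so the forward reaction is spontaneous (proceeds forward).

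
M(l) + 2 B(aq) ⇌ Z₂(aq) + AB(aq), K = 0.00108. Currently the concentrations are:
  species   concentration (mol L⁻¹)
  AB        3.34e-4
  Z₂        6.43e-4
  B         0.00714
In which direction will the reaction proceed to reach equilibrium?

(M is a pure liquid — omitted from Q.)
Q = [Z₂]·[AB] / [B]² = (6.43e-4)·(3.34e-4) / (0.00714)² = 0.00421
Q = 0.00421 > K = 0.00108, so the reverse reaction proceeds.

reverse (toward reactants)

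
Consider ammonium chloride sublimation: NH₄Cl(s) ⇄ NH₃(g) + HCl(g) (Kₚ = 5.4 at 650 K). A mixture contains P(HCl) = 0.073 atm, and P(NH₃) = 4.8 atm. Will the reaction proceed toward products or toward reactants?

forward (toward products)

(NH₄Cl is a pure solid — omitted from Qₚ.)
Qₚ = P(NH₃)·P(HCl) = (4.8)·(0.073) = 0.35
Qₚ = 0.35 < Kₚ = 5.4, so the forward reaction proceeds.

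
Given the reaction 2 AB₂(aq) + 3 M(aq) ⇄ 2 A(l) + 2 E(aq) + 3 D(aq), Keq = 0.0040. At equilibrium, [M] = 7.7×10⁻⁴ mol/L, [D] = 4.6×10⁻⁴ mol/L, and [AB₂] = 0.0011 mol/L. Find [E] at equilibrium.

[E] = 1.5×10⁻⁴ mol/L

(A is a pure liquid — omitted from Keq.)
At equilibrium, Keq = [E]²·[D]³ / ([AB₂]²·[M]³) = 0.0040.
([E])²·(4.6×10⁻⁴)³ / ((0.0011)²·(7.7×10⁻⁴)³) = 0.0040
[E]² = 2.27×10⁻⁸ ⇒ [E] = 1.5×10⁻⁴ mol/L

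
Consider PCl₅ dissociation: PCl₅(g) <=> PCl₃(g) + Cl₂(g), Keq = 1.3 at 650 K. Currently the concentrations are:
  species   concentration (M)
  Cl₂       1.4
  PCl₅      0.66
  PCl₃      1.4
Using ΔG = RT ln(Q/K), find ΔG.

Q = [PCl₃]·[Cl₂] / [PCl₅] = (1.4)·(1.4) / (0.66) = 2.97
ΔG = RT ln(Q/Keq) = (8.314 J mol⁻¹ K⁻¹)(650 K) × ln(2.97/1.3)
   = (5.404 kJ/mol)(0.8262) = 4.46 kJ/mol
ΔG > 0, so the forward reaction is non-spontaneous (proceeds in reverse).

ΔG = 4.46 kJ/mol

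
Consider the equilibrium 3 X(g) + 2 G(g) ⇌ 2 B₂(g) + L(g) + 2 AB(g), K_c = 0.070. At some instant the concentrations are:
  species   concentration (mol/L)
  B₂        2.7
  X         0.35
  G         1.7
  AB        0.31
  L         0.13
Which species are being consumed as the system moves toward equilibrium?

Q_c = [B₂]²·[L]·[AB]² / ([X]³·[G]²) = (2.7)²·(0.13)·(0.31)² / ((0.35)³·(1.7)²) = 0.74
Q_c = 0.74 > K_c = 0.070: net reverse reaction.

B₂, L, AB (products)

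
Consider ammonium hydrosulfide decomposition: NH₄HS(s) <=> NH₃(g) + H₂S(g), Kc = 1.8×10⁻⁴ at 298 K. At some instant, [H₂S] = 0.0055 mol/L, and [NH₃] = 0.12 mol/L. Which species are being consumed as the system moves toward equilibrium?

NH₃, H₂S (products)

(NH₄HS is a pure solid — omitted from Qc.)
Qc = [NH₃]·[H₂S] = (0.12)·(0.0055) = 6.6×10⁻⁴
Qc = 6.6×10⁻⁴ > Kc = 1.8×10⁻⁴: net reverse reaction.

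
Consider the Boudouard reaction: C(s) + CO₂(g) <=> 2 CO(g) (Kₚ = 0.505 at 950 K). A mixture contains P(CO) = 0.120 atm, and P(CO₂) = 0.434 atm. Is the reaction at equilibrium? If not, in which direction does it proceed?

(C is a pure solid — omitted from Qₚ.)
Qₚ = P(CO)² / P(CO₂) = (0.120)² / (0.434) = 0.0332
Qₚ = 0.0332 < Kₚ = 0.505, so the forward reaction proceeds.

in the forward direction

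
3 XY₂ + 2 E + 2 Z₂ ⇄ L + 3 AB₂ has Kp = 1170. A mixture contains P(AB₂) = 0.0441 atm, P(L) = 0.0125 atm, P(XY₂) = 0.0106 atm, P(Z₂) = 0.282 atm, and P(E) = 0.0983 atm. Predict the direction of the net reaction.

Qp = P(L)·P(AB₂)³ / (P(XY₂)³·P(E)²·P(Z₂)²) = (0.0125)·(0.0441)³ / ((0.0106)³·(0.0983)²·(0.282)²) = 1170
Qp = 1170 = Kp, so the system is already at equilibrium.

no net change (already at equilibrium)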